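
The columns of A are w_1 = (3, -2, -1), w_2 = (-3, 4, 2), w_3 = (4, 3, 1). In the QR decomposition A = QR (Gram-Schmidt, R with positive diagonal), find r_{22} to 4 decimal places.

r_{22} = 1.7928

w_1 = (3, -2, -1); ‖w_1‖ = 3.7417, so e_1 = (0.8018, -0.5345, -0.2673).
e_1·w_2 = 0.8018·(-3) + (-0.5345)·4 + (-0.2673)·2 = -5.0780.
u_2 = w_2 + 5.0780·e_1 = (1.0714, 1.2857, 0.6429).
r_{22} = ‖u_2‖ = 1.7928.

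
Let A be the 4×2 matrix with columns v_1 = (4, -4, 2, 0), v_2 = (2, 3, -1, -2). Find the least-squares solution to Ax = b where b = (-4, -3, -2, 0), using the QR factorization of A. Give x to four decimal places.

v_1 = (4, -4, 2, 0); ‖v_1‖ = 6.0000, so q_1 = (0.6667, -0.6667, 0.3333, 0.0000).
q_1·v_2 = 0.6667·2 + (-0.6667)·3 + 0.3333·(-1) + 0.0000·(-2) = -1.0000.
u_2 = v_2 + 1.0000·q_1 = (2.6667, 2.3333, -0.6667, -2.0000).
‖u_2‖ = 4.1231, so q_2 = (0.6468, 0.5659, -0.1617, -0.4851).
Qᵀb = (-1.3333, -3.9614).
Back-substitute: x_2 = -3.9614/4.1231 = -0.9608.
x_1 = (-1.3333 + 1.0000·(-0.9608))/6.0000 = -0.3824.

x = (-0.3824, -0.9608)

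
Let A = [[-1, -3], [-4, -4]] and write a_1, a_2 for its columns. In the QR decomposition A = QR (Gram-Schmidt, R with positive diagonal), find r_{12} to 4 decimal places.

q_1 = a_1/‖a_1‖ = (-1, -4)/4.1231 = (-0.2425, -0.9701).
r_{12} = q_1·a_2 = 4.6082.

r_{12} = 4.6082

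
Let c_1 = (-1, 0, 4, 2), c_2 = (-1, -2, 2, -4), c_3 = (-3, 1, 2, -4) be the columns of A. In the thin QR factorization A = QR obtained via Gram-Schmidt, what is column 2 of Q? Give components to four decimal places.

e_2 = (-0.1907, -0.4004, 0.3622, -0.8198)

c_1 = (-1, 0, 4, 2); ‖c_1‖ = 4.5826, so e_1 = (-0.2182, 0.0000, 0.8729, 0.4364).
e_1·c_2 = (-0.2182)·(-1) + 0.0000·(-2) + 0.8729·2 + 0.4364·(-4) = 0.2182.
u_2 = c_2 − 0.2182·e_1 = (-0.9524, -2.0000, 1.8095, -4.0952).
‖u_2‖ = 4.9952, so e_2 = (-0.1907, -0.4004, 0.3622, -0.8198).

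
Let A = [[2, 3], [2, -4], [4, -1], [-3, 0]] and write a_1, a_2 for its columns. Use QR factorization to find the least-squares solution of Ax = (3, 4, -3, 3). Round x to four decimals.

a_1 = (2, 2, 4, -3); ‖a_1‖ = 5.7446, so q_1 = (0.3482, 0.3482, 0.6963, -0.5222).
q_1·a_2 = 0.3482·3 + 0.3482·(-4) + 0.6963·(-1) + (-0.5222)·0 = -1.0445.
u_2 = a_2 + 1.0445·q_1 = (3.3636, -3.6364, -0.2727, -0.5455).
‖u_2‖ = 4.9909, so q_2 = (0.6740, -0.7286, -0.0546, -0.1093).
Qᵀb = (-1.2185, -1.0565).
Back-substitute: x_2 = -1.0565/4.9909 = -0.2117.
x_1 = (-1.2185 + 1.0445·(-0.2117))/5.7446 = -0.2506.

x = (-0.2506, -0.2117)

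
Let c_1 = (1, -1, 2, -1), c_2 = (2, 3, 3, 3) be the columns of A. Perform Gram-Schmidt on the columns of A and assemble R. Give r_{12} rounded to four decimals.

c_1 = (1, -1, 2, -1); ‖c_1‖ = 2.6458, so e_1 = (0.3780, -0.3780, 0.7559, -0.3780).
r_{12} = e_1·c_2 = 0.7559.

r_{12} = 0.7559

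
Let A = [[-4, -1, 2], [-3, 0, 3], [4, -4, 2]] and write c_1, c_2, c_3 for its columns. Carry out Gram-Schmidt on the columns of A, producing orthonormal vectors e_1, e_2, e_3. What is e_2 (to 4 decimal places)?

c_1 = (-4, -3, 4); ‖c_1‖ = 6.4031, so e_1 = (-0.6247, -0.4685, 0.6247).
e_1·c_2 = (-0.6247)·(-1) + (-0.4685)·0 + 0.6247·(-4) = -1.8741.
u_2 = c_2 + 1.8741·e_1 = (-2.1707, -0.8780, -2.8293).
‖u_2‖ = 3.6726, so e_2 = (-0.5911, -0.2391, -0.7704).

e_2 = (-0.5911, -0.2391, -0.7704)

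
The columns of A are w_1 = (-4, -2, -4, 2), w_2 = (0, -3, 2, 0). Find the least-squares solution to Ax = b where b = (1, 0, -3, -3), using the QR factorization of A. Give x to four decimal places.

e_1 = w_1/‖w_1‖ = (-4, -2, -4, 2)/6.3246 = (-0.6325, -0.3162, -0.6325, 0.3162).
r_{12} = e_1·w_2 = -0.3162.
u_2 = w_2 + 0.3162·e_1 = (-0.2000, -3.1000, 1.8000, 0.1000).
‖u_2‖ = 3.5917, so e_2 = (-0.0557, -0.8631, 0.5012, 0.0278).
Qᵀb = (0.3162, -1.6427).
Back-substitute: x_2 = -1.6427/3.5917 = -0.4574.
x_1 = (0.3162 + 0.3162·(-0.4574))/6.3246 = 0.0271.

x = (0.0271, -0.4574)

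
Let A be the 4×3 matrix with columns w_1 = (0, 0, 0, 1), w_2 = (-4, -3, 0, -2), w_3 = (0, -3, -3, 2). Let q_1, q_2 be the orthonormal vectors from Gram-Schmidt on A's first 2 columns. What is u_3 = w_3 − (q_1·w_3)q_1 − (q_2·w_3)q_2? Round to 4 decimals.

u_3 = (1.4400, -1.9200, -3.0000, 0.0000)

w_1 = (0, 0, 0, 1); ‖w_1‖ = 1.0000, so q_1 = (0.0000, 0.0000, 0.0000, 1.0000).
q_1·w_2 = 0.0000·(-4) + 0.0000·(-3) + 0.0000·0 + 1.0000·(-2) = -2.0000.
u_2 = w_2 + 2.0000·q_1 = (-4.0000, -3.0000, 0.0000, 0.0000).
‖u_2‖ = 5.0000, so q_2 = (-0.8000, -0.6000, 0.0000, 0.0000).
q_1·w_3 = 0.0000·0 + 0.0000·(-3) + 0.0000·(-3) + 1.0000·2 = 2.0000; q_2·w_3 = (-0.8000)·0 + (-0.6000)·(-3) + 0.0000·(-3) + 0.0000·2 = 1.8000.
u_3 = w_3 − 2.0000·q_1 − 1.8000·q_2 = (1.4400, -1.9200, -3.0000, 0.0000).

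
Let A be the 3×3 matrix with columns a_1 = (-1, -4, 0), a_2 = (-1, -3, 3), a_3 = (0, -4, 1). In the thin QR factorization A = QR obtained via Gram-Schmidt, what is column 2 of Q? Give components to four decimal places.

q_2 = (-0.0782, 0.0195, 0.9967)

q_1 = a_1/‖a_1‖ = (-1, -4, 0)/4.1231 = (-0.2425, -0.9701, 0.0000).
r_{12} = q_1·a_2 = 3.1530.
u_2 = a_2 − 3.1530·q_1 = (-0.2353, 0.0588, 3.0000).
‖u_2‖ = 3.0098, so q_2 = (-0.0782, 0.0195, 0.9967).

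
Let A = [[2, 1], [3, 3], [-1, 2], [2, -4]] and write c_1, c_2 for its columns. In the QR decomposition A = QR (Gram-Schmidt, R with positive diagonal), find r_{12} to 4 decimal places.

r_{12} = 0.2357

e_1 = c_1/‖c_1‖ = (2, 3, -1, 2)/4.2426 = (0.4714, 0.7071, -0.2357, 0.4714).
r_{12} = e_1·c_2 = 0.2357.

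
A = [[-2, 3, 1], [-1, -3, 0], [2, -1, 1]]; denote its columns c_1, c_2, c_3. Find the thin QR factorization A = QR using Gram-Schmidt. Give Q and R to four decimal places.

Q = [[-0.6667, 0.4690, 0.5793], [-0.3333, -0.8828, 0.3310], [0.6667, 0.0276, 0.7448]], R = [[3.0000, -1.6667, 0.0000], [0.0000, 4.0277, 0.4966], [0.0000, 0.0000, 1.3242]]

c_1 = (-2, -1, 2); ‖c_1‖ = 3.0000, so e_1 = (-0.6667, -0.3333, 0.6667).
e_1·c_2 = (-0.6667)·3 + (-0.3333)·(-3) + 0.6667·(-1) = -1.6667.
u_2 = c_2 + 1.6667·e_1 = (1.8889, -3.5556, 0.1111).
‖u_2‖ = 4.0277, so e_2 = (0.4690, -0.8828, 0.0276).
e_1·c_3 = (-0.6667)·1 + (-0.3333)·0 + 0.6667·1 = 0.0000; e_2·c_3 = 0.4690·1 + (-0.8828)·0 + 0.0276·1 = 0.4966.
u_3 = c_3 + 0.0000·e_1 − 0.4966·e_2 = (0.7671, 0.4384, 0.9863).
‖u_3‖ = 1.3242, so e_3 = (0.5793, 0.3310, 0.7448).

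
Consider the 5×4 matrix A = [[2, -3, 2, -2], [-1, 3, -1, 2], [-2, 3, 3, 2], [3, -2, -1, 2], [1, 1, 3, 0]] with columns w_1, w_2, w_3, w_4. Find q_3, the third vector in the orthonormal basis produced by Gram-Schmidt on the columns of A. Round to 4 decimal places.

q_3 = (0.5116, -0.3697, 0.5420, -0.2654, 0.4873)

q_1 = w_1/‖w_1‖ = (2, -1, -2, 3, 1)/4.3589 = (0.4588, -0.2294, -0.4588, 0.6882, 0.2294).
r_{12} = q_1·w_2 = -4.5883.
u_2 = w_2 + 4.5883·q_1 = (-0.8947, 1.9474, 0.8947, 1.1579, 2.0526).
‖u_2‖ = 3.3087, so q_2 = (-0.2704, 0.5886, 0.2704, 0.3500, 0.6204).
r_{13} = q_1·w_3 = -0.2294; r_{23} = q_2·w_3 = 1.1930.
u_3 = w_3 + 0.2294·q_1 − 1.1930·q_2 = (2.4279, -1.7548, 2.5721, -1.2596, 2.3125).
‖u_3‖ = 4.7459, so q_3 = (0.5116, -0.3697, 0.5420, -0.2654, 0.4873).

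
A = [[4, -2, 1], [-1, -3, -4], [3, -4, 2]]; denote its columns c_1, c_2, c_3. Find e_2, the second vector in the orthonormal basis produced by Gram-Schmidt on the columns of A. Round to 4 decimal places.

e_1 = c_1/‖c_1‖ = (4, -1, 3)/5.0990 = (0.7845, -0.1961, 0.5883).
r_{12} = e_1·c_2 = -3.3340.
u_2 = c_2 + 3.3340·e_1 = (0.6154, -3.6538, -2.0385).
‖u_2‖ = 4.2290, so e_2 = (0.1455, -0.8640, -0.4820).

e_2 = (0.1455, -0.8640, -0.4820)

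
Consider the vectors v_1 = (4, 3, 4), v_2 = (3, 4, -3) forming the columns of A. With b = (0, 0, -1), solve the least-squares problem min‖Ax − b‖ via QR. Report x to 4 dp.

x = (-0.1376, 0.1368)

q_1 = v_1/‖v_1‖ = (4, 3, 4)/6.4031 = (0.6247, 0.4685, 0.6247).
r_{12} = q_1·v_2 = 1.8741.
u_2 = v_2 − 1.8741·q_1 = (1.8293, 3.1220, -4.1707).
‖u_2‖ = 5.5216, so q_2 = (0.3313, 0.5654, -0.7554).
Qᵀb = (-0.6247, 0.7554).
Back-substitute: x_2 = 0.7554/5.5216 = 0.1368.
x_1 = (-0.6247 − 1.8741·0.1368)/6.4031 = -0.1376.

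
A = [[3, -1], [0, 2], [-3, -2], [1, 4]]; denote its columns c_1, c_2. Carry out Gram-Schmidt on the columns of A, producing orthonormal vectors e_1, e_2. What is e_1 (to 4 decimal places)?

e_1 = (0.6882, 0.0000, -0.6882, 0.2294)

e_1 = c_1/‖c_1‖ = (3, 0, -3, 1)/4.3589 = (0.6882, 0.0000, -0.6882, 0.2294).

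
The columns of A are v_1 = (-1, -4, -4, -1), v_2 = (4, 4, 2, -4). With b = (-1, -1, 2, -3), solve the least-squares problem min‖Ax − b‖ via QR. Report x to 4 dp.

v_1 = (-1, -4, -4, -1); ‖v_1‖ = 5.8310, so q_1 = (-0.1715, -0.6860, -0.6860, -0.1715).
q_1·v_2 = (-0.1715)·4 + (-0.6860)·4 + (-0.6860)·2 + (-0.1715)·(-4) = -4.1160.
u_2 = v_2 + 4.1160·q_1 = (3.2941, 1.1765, -0.8235, -4.7059).
‖u_2‖ = 5.9210, so q_2 = (0.5563, 0.1987, -0.1391, -0.7948).
Qᵀb = (0.0000, 1.3511).
Back-substitute: x_2 = 1.3511/5.9210 = 0.2282.
x_1 = (0.0000 + 4.1160·0.2282)/5.8310 = 0.1611.

x = (0.1611, 0.2282)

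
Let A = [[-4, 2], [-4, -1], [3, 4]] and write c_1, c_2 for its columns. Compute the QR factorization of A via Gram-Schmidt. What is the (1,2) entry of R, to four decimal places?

c_1 = (-4, -4, 3); ‖c_1‖ = 6.4031, so e_1 = (-0.6247, -0.6247, 0.4685).
r_{12} = e_1·c_2 = 1.2494.

r_{12} = 1.2494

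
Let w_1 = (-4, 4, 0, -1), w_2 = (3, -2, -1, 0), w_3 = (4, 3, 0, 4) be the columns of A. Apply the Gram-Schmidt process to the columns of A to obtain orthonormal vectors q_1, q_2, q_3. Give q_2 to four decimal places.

q_1 = w_1/‖w_1‖ = (-4, 4, 0, -1)/5.7446 = (-0.6963, 0.6963, 0.0000, -0.1741).
r_{12} = q_1·w_2 = -3.4816.
u_2 = w_2 + 3.4816·q_1 = (0.5758, 0.4242, -1.0000, -0.6061).
‖u_2‖ = 1.3707, so q_2 = (0.4200, 0.3095, -0.7296, -0.4422).

q_2 = (0.4200, 0.3095, -0.7296, -0.4422)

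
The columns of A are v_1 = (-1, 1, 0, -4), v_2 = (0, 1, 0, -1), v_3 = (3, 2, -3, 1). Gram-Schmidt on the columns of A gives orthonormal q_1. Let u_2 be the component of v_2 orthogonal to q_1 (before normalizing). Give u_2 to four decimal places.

q_1 = v_1/‖v_1‖ = (-1, 1, 0, -4)/4.2426 = (-0.2357, 0.2357, 0.0000, -0.9428).
r_{12} = q_1·v_2 = 1.1785.
u_2 = v_2 − 1.1785·q_1 = (0.2778, 0.7222, 0.0000, 0.1111).

u_2 = (0.2778, 0.7222, 0.0000, 0.1111)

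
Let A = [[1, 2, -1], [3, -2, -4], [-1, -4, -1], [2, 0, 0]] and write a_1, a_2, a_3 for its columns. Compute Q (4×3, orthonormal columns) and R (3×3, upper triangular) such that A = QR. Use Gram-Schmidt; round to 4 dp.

Q = [[0.2582, 0.4082, -0.5022], [0.7746, -0.4082, -0.3726], [-0.2582, -0.8165, -0.0648], [0.5164, 0.0000, 0.7776]], R = [[3.8730, 0.0000, -3.0984], [0.0000, 4.8990, 2.0412], [0.0000, 0.0000, 2.0575]]

a_1 = (1, 3, -1, 2); ‖a_1‖ = 3.8730, so e_1 = (0.2582, 0.7746, -0.2582, 0.5164).
e_1·a_2 = 0.2582·2 + 0.7746·(-2) + (-0.2582)·(-4) + 0.5164·0 = 0.0000.
u_2 = a_2 + 0.0000·e_1 = (2.0000, -2.0000, -4.0000, 0.0000).
‖u_2‖ = 4.8990, so e_2 = (0.4082, -0.4082, -0.8165, 0.0000).
e_1·a_3 = 0.2582·(-1) + 0.7746·(-4) + (-0.2582)·(-1) + 0.5164·0 = -3.0984; e_2·a_3 = 0.4082·(-1) + (-0.4082)·(-4) + (-0.8165)·(-1) + 0.0000·0 = 2.0412.
u_3 = a_3 + 3.0984·e_1 − 2.0412·e_2 = (-1.0333, -0.7667, -0.1333, 1.6000).
‖u_3‖ = 2.0575, so e_3 = (-0.5022, -0.3726, -0.0648, 0.7776).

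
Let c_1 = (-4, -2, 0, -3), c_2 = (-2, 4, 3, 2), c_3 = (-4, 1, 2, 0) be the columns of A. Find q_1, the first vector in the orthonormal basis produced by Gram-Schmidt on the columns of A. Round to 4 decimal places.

q_1 = (-0.7428, -0.3714, 0.0000, -0.5571)

c_1 = (-4, -2, 0, -3); ‖c_1‖ = 5.3852, so q_1 = (-0.7428, -0.3714, 0.0000, -0.5571).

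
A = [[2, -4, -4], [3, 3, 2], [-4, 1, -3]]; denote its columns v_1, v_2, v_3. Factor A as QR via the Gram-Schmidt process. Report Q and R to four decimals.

Q = [[0.3714, -0.7484, -0.5496], [0.5571, 0.6531, -0.5129], [-0.7428, 0.1157, -0.6595]], R = [[5.3852, -0.5571, 1.8570], [0.0000, 5.0685, 3.9527], [0.0000, 0.0000, 3.1508]]

v_1 = (2, 3, -4); ‖v_1‖ = 5.3852, so e_1 = (0.3714, 0.5571, -0.7428).
e_1·v_2 = 0.3714·(-4) + 0.5571·3 + (-0.7428)·1 = -0.5571.
u_2 = v_2 + 0.5571·e_1 = (-3.7931, 3.3103, 0.5862).
‖u_2‖ = 5.0685, so e_2 = (-0.7484, 0.6531, 0.1157).
e_1·v_3 = 0.3714·(-4) + 0.5571·2 + (-0.7428)·(-3) = 1.8570; e_2·v_3 = (-0.7484)·(-4) + 0.6531·2 + 0.1157·(-3) = 3.9527.
u_3 = v_3 − 1.8570·e_1 − 3.9527·e_2 = (-1.7315, -1.6161, -2.0779).
‖u_3‖ = 3.1508, so e_3 = (-0.5496, -0.5129, -0.6595).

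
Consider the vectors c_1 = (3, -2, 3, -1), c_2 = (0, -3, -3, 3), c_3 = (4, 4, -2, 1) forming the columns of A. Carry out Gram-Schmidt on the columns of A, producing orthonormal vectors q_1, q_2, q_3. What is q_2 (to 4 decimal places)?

q_1 = c_1/‖c_1‖ = (3, -2, 3, -1)/4.7958 = (0.6255, -0.4170, 0.6255, -0.2085).
r_{12} = q_1·c_2 = -1.2511.
u_2 = c_2 + 1.2511·q_1 = (0.7826, -3.5217, -2.2174, 2.7391).
‖u_2‖ = 5.0433, so q_2 = (0.1552, -0.6983, -0.4397, 0.5431).

q_2 = (0.1552, -0.6983, -0.4397, 0.5431)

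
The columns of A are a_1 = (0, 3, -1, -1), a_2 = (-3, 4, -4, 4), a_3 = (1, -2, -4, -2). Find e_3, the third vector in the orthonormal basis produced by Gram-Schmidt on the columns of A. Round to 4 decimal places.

e_3 = (0.1597, -0.3917, -0.8432, -0.3318)

e_1 = a_1/‖a_1‖ = (0, 3, -1, -1)/3.3166 = (0.0000, 0.9045, -0.3015, -0.3015).
r_{12} = e_1·a_2 = 3.6181.
u_2 = a_2 − 3.6181·e_1 = (-3.0000, 0.7273, -2.9091, 5.0909).
‖u_2‖ = 6.6264, so e_2 = (-0.4527, 0.1098, -0.4390, 0.7683).
r_{13} = e_1·a_3 = 0.0000; r_{23} = e_2·a_3 = -0.4527.
u_3 = a_3 + 0.0000·e_1 + 0.4527·e_2 = (0.7950, -1.9503, -4.1988, -1.6522).
‖u_3‖ = 4.9795, so e_3 = (0.1597, -0.3917, -0.8432, -0.3318).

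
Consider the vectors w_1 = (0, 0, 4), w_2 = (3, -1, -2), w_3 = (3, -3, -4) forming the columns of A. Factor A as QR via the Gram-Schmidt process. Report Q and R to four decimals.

e_1 = w_1/‖w_1‖ = (0, 0, 4)/4.0000 = (0.0000, 0.0000, 1.0000).
r_{12} = e_1·w_2 = -2.0000.
u_2 = w_2 + 2.0000·e_1 = (3.0000, -1.0000, 0.0000).
‖u_2‖ = 3.1623, so e_2 = (0.9487, -0.3162, 0.0000).
r_{13} = e_1·w_3 = -4.0000; r_{23} = e_2·w_3 = 3.7947.
u_3 = w_3 + 4.0000·e_1 − 3.7947·e_2 = (-0.6000, -1.8000, 0.0000).
‖u_3‖ = 1.8974, so e_3 = (-0.3162, -0.9487, 0.0000).

Q = [[0.0000, 0.9487, -0.3162], [0.0000, -0.3162, -0.9487], [1.0000, 0.0000, 0.0000]], R = [[4.0000, -2.0000, -4.0000], [0.0000, 3.1623, 3.7947], [0.0000, 0.0000, 1.8974]]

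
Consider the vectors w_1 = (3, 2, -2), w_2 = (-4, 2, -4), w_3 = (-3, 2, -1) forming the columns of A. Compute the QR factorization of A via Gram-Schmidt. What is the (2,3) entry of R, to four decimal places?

q_1 = w_1/‖w_1‖ = (3, 2, -2)/4.1231 = (0.7276, 0.4851, -0.4851).
r_{12} = q_1·w_2 = 0.0000.
u_2 = w_2 + 0.0000·q_1 = (-4.0000, 2.0000, -4.0000).
‖u_2‖ = 6.0000, so q_2 = (-0.6667, 0.3333, -0.6667).
r_{23} = q_2·w_3 = 3.3333.

r_{23} = 3.3333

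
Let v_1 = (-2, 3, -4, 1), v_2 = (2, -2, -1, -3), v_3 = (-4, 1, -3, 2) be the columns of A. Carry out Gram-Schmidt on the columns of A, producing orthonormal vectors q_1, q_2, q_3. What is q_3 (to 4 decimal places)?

v_1 = (-2, 3, -4, 1); ‖v_1‖ = 5.4772, so q_1 = (-0.3651, 0.5477, -0.7303, 0.1826).
q_1·v_2 = (-0.3651)·2 + 0.5477·(-2) + (-0.7303)·(-1) + 0.1826·(-3) = -1.6432.
u_2 = v_2 + 1.6432·q_1 = (1.4000, -1.1000, -2.2000, -2.7000).
‖u_2‖ = 3.9115, so q_2 = (0.3579, -0.2812, -0.5624, -0.6903).
q_1·v_3 = (-0.3651)·(-4) + 0.5477·1 + (-0.7303)·(-3) + 0.1826·2 = 4.5644; q_2·v_3 = 0.3579·(-4) + (-0.2812)·1 + (-0.5624)·(-3) + (-0.6903)·2 = -1.4061.
u_3 = v_3 − 4.5644·q_1 + 1.4061·q_2 = (-1.8301, -1.8954, -0.4575, 0.1961).
‖u_3‖ = 2.6813, so q_3 = (-0.6825, -0.7069, -0.1706, 0.0731).

q_3 = (-0.6825, -0.7069, -0.1706, 0.0731)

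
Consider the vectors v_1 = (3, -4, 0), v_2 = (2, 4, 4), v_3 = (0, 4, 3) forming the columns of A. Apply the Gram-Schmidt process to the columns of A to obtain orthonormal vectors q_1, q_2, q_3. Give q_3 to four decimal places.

q_3 = (-0.5657, -0.4243, 0.7071)

v_1 = (3, -4, 0); ‖v_1‖ = 5.0000, so q_1 = (0.6000, -0.8000, 0.0000).
q_1·v_2 = 0.6000·2 + (-0.8000)·4 + 0.0000·4 = -2.0000.
u_2 = v_2 + 2.0000·q_1 = (3.2000, 2.4000, 4.0000).
‖u_2‖ = 5.6569, so q_2 = (0.5657, 0.4243, 0.7071).
q_1·v_3 = 0.6000·0 + (-0.8000)·4 + 0.0000·3 = -3.2000; q_2·v_3 = 0.5657·0 + 0.4243·4 + 0.7071·3 = 3.8184.
u_3 = v_3 + 3.2000·q_1 − 3.8184·q_2 = (-0.2400, -0.1800, 0.3000).
‖u_3‖ = 0.4243, so q_3 = (-0.5657, -0.4243, 0.7071).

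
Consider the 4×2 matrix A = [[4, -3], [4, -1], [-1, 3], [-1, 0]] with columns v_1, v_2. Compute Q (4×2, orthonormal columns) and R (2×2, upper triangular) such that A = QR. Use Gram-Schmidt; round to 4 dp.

v_1 = (4, 4, -1, -1); ‖v_1‖ = 5.8310, so e_1 = (0.6860, 0.6860, -0.1715, -0.1715).
e_1·v_2 = 0.6860·(-3) + 0.6860·(-1) + (-0.1715)·3 + (-0.1715)·0 = -3.2585.
u_2 = v_2 + 3.2585·e_1 = (-0.7647, 1.2353, 2.4412, -0.5588).
‖u_2‖ = 2.8952, so e_2 = (-0.2641, 0.4267, 0.8432, -0.1930).

Q = [[0.6860, -0.2641], [0.6860, 0.4267], [-0.1715, 0.8432], [-0.1715, -0.1930]], R = [[5.8310, -3.2585], [0.0000, 2.8952]]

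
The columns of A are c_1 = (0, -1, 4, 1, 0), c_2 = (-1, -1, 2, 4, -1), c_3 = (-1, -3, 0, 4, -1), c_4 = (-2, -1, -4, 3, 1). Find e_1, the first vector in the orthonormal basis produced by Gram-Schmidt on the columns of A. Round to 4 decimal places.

e_1 = c_1/‖c_1‖ = (0, -1, 4, 1, 0)/4.2426 = (0.0000, -0.2357, 0.9428, 0.2357, 0.0000).

e_1 = (0.0000, -0.2357, 0.9428, 0.2357, 0.0000)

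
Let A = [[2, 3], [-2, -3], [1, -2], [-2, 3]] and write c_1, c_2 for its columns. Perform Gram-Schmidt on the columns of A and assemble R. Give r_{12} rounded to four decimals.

r_{12} = 1.1094

c_1 = (2, -2, 1, -2); ‖c_1‖ = 3.6056, so q_1 = (0.5547, -0.5547, 0.2774, -0.5547).
r_{12} = q_1·c_2 = 1.1094.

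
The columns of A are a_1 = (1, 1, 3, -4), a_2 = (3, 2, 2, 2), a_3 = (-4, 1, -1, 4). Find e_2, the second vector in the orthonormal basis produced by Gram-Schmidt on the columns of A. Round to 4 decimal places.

e_2 = (0.6355, 0.4155, 0.3666, 0.5377)

a_1 = (1, 1, 3, -4); ‖a_1‖ = 5.1962, so e_1 = (0.1925, 0.1925, 0.5774, -0.7698).
e_1·a_2 = 0.1925·3 + 0.1925·2 + 0.5774·2 + (-0.7698)·2 = 0.5774.
u_2 = a_2 − 0.5774·e_1 = (2.8889, 1.8889, 1.6667, 2.4444).
‖u_2‖ = 4.5461, so e_2 = (0.6355, 0.4155, 0.3666, 0.5377).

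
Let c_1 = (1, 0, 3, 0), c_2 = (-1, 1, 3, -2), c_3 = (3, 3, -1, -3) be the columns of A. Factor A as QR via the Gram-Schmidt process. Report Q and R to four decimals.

e_1 = c_1/‖c_1‖ = (1, 0, 3, 0)/3.1623 = (0.3162, 0.0000, 0.9487, 0.0000).
r_{12} = e_1·c_2 = 2.5298.
u_2 = c_2 − 2.5298·e_1 = (-1.8000, 1.0000, 0.6000, -2.0000).
‖u_2‖ = 2.9326, so e_2 = (-0.6138, 0.3410, 0.2046, -0.6820).
r_{13} = e_1·c_3 = 0.0000; r_{23} = e_2·c_3 = 1.0230.
u_3 = c_3 + 0.0000·e_1 − 1.0230·e_2 = (3.6279, 2.6512, -1.2093, -2.3023).
‖u_3‖ = 5.1917, so e_3 = (0.6988, 0.5107, -0.2329, -0.4435).

Q = [[0.3162, -0.6138, 0.6988], [0.0000, 0.3410, 0.5107], [0.9487, 0.2046, -0.2329], [0.0000, -0.6820, -0.4435]], R = [[3.1623, 2.5298, 0.0000], [0.0000, 2.9326, 1.0230], [0.0000, 0.0000, 5.1917]]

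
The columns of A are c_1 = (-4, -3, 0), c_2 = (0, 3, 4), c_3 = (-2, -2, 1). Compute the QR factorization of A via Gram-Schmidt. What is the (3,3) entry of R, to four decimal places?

r_{33} = 0.8575

c_1 = (-4, -3, 0); ‖c_1‖ = 5.0000, so q_1 = (-0.8000, -0.6000, 0.0000).
q_1·c_2 = (-0.8000)·0 + (-0.6000)·3 + 0.0000·4 = -1.8000.
u_2 = c_2 + 1.8000·q_1 = (-1.4400, 1.9200, 4.0000).
‖u_2‖ = 4.6648, so q_2 = (-0.3087, 0.4116, 0.8575).
q_1·c_3 = (-0.8000)·(-2) + (-0.6000)·(-2) + 0.0000·1 = 2.8000; q_2·c_3 = (-0.3087)·(-2) + 0.4116·(-2) + 0.8575·1 = 0.6517.
u_3 = c_3 − 2.8000·q_1 − 0.6517·q_2 = (0.4412, -0.5882, 0.4412).
r_{33} = ‖u_3‖ = 0.8575.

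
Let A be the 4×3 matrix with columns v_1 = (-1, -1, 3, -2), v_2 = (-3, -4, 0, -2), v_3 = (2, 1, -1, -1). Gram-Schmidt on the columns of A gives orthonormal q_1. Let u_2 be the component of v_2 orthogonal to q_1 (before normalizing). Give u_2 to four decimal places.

u_2 = (-2.2667, -3.2667, -2.2000, -0.5333)

q_1 = v_1/‖v_1‖ = (-1, -1, 3, -2)/3.8730 = (-0.2582, -0.2582, 0.7746, -0.5164).
r_{12} = q_1·v_2 = 2.8402.
u_2 = v_2 − 2.8402·q_1 = (-2.2667, -3.2667, -2.2000, -0.5333).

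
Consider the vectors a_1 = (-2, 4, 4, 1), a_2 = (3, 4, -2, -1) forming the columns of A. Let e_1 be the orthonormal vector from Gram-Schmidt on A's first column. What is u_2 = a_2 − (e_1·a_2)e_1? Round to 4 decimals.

u_2 = (3.0541, 3.8919, -2.1081, -1.0270)

a_1 = (-2, 4, 4, 1); ‖a_1‖ = 6.0828, so e_1 = (-0.3288, 0.6576, 0.6576, 0.1644).
e_1·a_2 = (-0.3288)·3 + 0.6576·4 + 0.6576·(-2) + 0.1644·(-1) = 0.1644.
u_2 = a_2 − 0.1644·e_1 = (3.0541, 3.8919, -2.1081, -1.0270).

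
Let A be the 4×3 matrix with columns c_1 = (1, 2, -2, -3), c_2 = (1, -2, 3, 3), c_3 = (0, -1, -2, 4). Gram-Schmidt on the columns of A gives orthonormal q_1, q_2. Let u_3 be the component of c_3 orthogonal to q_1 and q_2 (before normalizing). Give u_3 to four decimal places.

q_1 = c_1/‖c_1‖ = (1, 2, -2, -3)/4.2426 = (0.2357, 0.4714, -0.4714, -0.7071).
r_{12} = q_1·c_2 = -4.2426.
u_2 = c_2 + 4.2426·q_1 = (2.0000, 0.0000, 1.0000, 0.0000).
‖u_2‖ = 2.2361, so q_2 = (0.8944, 0.0000, 0.4472, 0.0000).
r_{13} = q_1·c_3 = -2.3570; r_{23} = q_2·c_3 = -0.8944.
u_3 = c_3 + 2.3570·q_1 + 0.8944·q_2 = (1.3556, 0.1111, -2.7111, 2.3333).

u_3 = (1.3556, 0.1111, -2.7111, 2.3333)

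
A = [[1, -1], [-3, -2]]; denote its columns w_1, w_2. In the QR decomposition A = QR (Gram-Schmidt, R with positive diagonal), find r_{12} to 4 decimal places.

w_1 = (1, -3); ‖w_1‖ = 3.1623, so q_1 = (0.3162, -0.9487).
r_{12} = q_1·w_2 = 1.5811.

r_{12} = 1.5811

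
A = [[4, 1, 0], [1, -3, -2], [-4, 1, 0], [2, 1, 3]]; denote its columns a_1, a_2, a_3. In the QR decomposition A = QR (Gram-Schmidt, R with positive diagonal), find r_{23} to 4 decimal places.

r_{23} = 2.6323

e_1 = a_1/‖a_1‖ = (4, 1, -4, 2)/6.0828 = (0.6576, 0.1644, -0.6576, 0.3288).
r_{12} = e_1·a_2 = -0.1644.
u_2 = a_2 + 0.1644·e_1 = (1.1081, -2.9730, 0.8919, 1.0541).
‖u_2‖ = 3.4602, so e_2 = (0.3202, -0.8592, 0.2578, 0.3046).
r_{23} = e_2·a_3 = 2.6323.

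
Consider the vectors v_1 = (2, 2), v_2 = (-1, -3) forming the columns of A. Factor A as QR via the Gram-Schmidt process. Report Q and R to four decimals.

Q = [[0.7071, 0.7071], [0.7071, -0.7071]], R = [[2.8284, -2.8284], [0.0000, 1.4142]]

v_1 = (2, 2); ‖v_1‖ = 2.8284, so e_1 = (0.7071, 0.7071).
e_1·v_2 = 0.7071·(-1) + 0.7071·(-3) = -2.8284.
u_2 = v_2 + 2.8284·e_1 = (1.0000, -1.0000).
‖u_2‖ = 1.4142, so e_2 = (0.7071, -0.7071).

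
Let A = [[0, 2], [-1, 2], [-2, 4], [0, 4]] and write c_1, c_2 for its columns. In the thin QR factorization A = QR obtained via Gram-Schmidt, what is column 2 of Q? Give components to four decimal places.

q_2 = (0.4472, 0.0000, 0.0000, 0.8944)

q_1 = c_1/‖c_1‖ = (0, -1, -2, 0)/2.2361 = (0.0000, -0.4472, -0.8944, 0.0000).
r_{12} = q_1·c_2 = -4.4721.
u_2 = c_2 + 4.4721·q_1 = (2.0000, 0.0000, 0.0000, 4.0000).
‖u_2‖ = 4.4721, so q_2 = (0.4472, 0.0000, 0.0000, 0.8944).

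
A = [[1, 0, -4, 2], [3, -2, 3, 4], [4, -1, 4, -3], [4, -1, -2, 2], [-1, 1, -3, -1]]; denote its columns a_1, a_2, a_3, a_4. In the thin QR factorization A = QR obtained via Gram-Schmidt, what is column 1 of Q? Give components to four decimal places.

q_1 = (0.1525, 0.4575, 0.6100, 0.6100, -0.1525)

a_1 = (1, 3, 4, 4, -1); ‖a_1‖ = 6.5574, so q_1 = (0.1525, 0.4575, 0.6100, 0.6100, -0.1525).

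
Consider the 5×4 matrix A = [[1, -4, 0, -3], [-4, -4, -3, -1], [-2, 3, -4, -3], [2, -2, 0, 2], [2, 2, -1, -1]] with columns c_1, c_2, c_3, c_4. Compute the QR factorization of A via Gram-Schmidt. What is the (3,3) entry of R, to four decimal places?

r_{33} = 3.7605

c_1 = (1, -4, -2, 2, 2); ‖c_1‖ = 5.3852, so q_1 = (0.1857, -0.7428, -0.3714, 0.3714, 0.3714).
q_1·c_2 = 0.1857·(-4) + (-0.7428)·(-4) + (-0.3714)·3 + 0.3714·(-2) + 0.3714·2 = 1.1142.
u_2 = c_2 − 1.1142·q_1 = (-4.2069, -3.1724, 3.4138, -2.4138, 1.5862).
‖u_2‖ = 6.9108, so q_2 = (-0.6087, -0.4591, 0.4940, -0.3493, 0.2295).
q_1·c_3 = 0.1857·0 + (-0.7428)·(-3) + (-0.3714)·(-4) + 0.3714·0 + 0.3714·(-1) = 3.3425; q_2·c_3 = (-0.6087)·0 + (-0.4591)·(-3) + 0.4940·(-4) + (-0.3493)·0 + 0.2295·(-1) = -0.8283.
u_3 = c_3 − 3.3425·q_1 + 0.8283·q_2 = (-1.1249, -0.8975, -2.3495, -1.5307, -2.0513).
r_{33} = ‖u_3‖ = 3.7605.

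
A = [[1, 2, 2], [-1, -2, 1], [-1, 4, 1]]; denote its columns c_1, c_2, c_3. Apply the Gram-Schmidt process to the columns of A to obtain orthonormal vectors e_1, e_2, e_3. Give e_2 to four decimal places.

c_1 = (1, -1, -1); ‖c_1‖ = 1.7321, so e_1 = (0.5774, -0.5774, -0.5774).
e_1·c_2 = 0.5774·2 + (-0.5774)·(-2) + (-0.5774)·4 = 0.0000.
u_2 = c_2 + 0.0000·e_1 = (2.0000, -2.0000, 4.0000).
‖u_2‖ = 4.8990, so e_2 = (0.4082, -0.4082, 0.8165).

e_2 = (0.4082, -0.4082, 0.8165)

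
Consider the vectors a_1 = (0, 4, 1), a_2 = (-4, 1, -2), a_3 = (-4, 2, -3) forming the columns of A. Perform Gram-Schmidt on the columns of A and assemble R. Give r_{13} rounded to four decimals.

r_{13} = 1.2127

a_1 = (0, 4, 1); ‖a_1‖ = 4.1231, so q_1 = (0.0000, 0.9701, 0.2425).
r_{13} = q_1·a_3 = 1.2127.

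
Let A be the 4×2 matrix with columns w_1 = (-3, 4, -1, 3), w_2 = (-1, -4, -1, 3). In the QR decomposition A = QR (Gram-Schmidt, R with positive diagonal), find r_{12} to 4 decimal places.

w_1 = (-3, 4, -1, 3); ‖w_1‖ = 5.9161, so e_1 = (-0.5071, 0.6761, -0.1690, 0.5071).
r_{12} = e_1·w_2 = -0.5071.

r_{12} = -0.5071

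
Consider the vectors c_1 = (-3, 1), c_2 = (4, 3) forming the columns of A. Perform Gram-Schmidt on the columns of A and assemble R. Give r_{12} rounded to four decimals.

r_{12} = -2.8460

c_1 = (-3, 1); ‖c_1‖ = 3.1623, so q_1 = (-0.9487, 0.3162).
r_{12} = q_1·c_2 = -2.8460.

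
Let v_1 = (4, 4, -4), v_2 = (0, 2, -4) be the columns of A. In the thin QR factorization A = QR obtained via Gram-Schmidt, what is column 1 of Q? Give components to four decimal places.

q_1 = v_1/‖v_1‖ = (4, 4, -4)/6.9282 = (0.5774, 0.5774, -0.5774).

q_1 = (0.5774, 0.5774, -0.5774)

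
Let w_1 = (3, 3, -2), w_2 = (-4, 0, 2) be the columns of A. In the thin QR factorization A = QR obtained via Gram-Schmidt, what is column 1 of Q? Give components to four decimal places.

q_1 = (0.6396, 0.6396, -0.4264)

q_1 = w_1/‖w_1‖ = (3, 3, -2)/4.6904 = (0.6396, 0.6396, -0.4264).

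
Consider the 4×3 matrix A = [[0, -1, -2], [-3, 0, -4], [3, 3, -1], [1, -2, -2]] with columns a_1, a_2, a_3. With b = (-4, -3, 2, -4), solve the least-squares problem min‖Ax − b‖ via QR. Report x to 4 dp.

a_1 = (0, -3, 3, 1); ‖a_1‖ = 4.3589, so e_1 = (0.0000, -0.6882, 0.6882, 0.2294).
e_1·a_2 = 0.0000·(-1) + (-0.6882)·0 + 0.6882·3 + 0.2294·(-2) = 1.6059.
u_2 = a_2 − 1.6059·e_1 = (-1.0000, 1.1053, 1.8947, -2.3684).
‖u_2‖ = 3.3795, so e_2 = (-0.2959, 0.3270, 0.5607, -0.7008).
e_1·a_3 = 0.0000·(-2) + (-0.6882)·(-4) + 0.6882·(-1) + 0.2294·(-2) = 1.6059; e_2·a_3 = (-0.2959)·(-2) + 0.3270·(-4) + 0.5607·(-1) + (-0.7008)·(-2) = 0.1246.
u_3 = a_3 − 1.6059·e_1 − 0.1246·e_2 = (-1.9631, -2.9355, -2.1751, -2.2811).
‖u_3‖ = 4.7334, so e_3 = (-0.4147, -0.6202, -0.4595, -0.4819).
Qᵀb = (2.5236, 4.1270, 4.5280).
Back-substitute: x_3 = 4.5280/4.7334 = 0.9566.
x_2 = (4.1270 − 0.1246·0.9566)/3.3795 = 1.1859.
x_1 = (2.5236 − 1.6059·1.1859 − 1.6059·0.9566)/4.3589 = -0.2104.

x = (-0.2104, 1.1859, 0.9566)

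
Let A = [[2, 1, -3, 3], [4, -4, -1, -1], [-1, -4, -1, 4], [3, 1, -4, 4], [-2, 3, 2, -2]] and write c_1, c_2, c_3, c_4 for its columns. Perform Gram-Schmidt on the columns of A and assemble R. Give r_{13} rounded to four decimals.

c_1 = (2, 4, -1, 3, -2); ‖c_1‖ = 5.8310, so e_1 = (0.3430, 0.6860, -0.1715, 0.5145, -0.3430).
r_{13} = e_1·c_3 = -4.2875.

r_{13} = -4.2875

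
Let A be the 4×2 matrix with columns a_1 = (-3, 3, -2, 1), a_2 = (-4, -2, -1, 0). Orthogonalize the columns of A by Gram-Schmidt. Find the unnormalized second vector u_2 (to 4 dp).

a_1 = (-3, 3, -2, 1); ‖a_1‖ = 4.7958, so q_1 = (-0.6255, 0.6255, -0.4170, 0.2085).
q_1·a_2 = (-0.6255)·(-4) + 0.6255·(-2) + (-0.4170)·(-1) + 0.2085·0 = 1.6681.
u_2 = a_2 − 1.6681·q_1 = (-2.9565, -3.0435, -0.3043, -0.3478).

u_2 = (-2.9565, -3.0435, -0.3043, -0.3478)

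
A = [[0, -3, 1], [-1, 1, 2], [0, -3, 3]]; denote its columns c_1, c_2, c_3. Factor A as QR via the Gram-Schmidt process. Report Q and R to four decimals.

Q = [[0.0000, -0.7071, -0.7071], [-1.0000, 0.0000, 0.0000], [0.0000, -0.7071, 0.7071]], R = [[1.0000, -1.0000, -2.0000], [0.0000, 4.2426, -2.8284], [0.0000, 0.0000, 1.4142]]

c_1 = (0, -1, 0); ‖c_1‖ = 1.0000, so q_1 = (0.0000, -1.0000, 0.0000).
q_1·c_2 = 0.0000·(-3) + (-1.0000)·1 + 0.0000·(-3) = -1.0000.
u_2 = c_2 + 1.0000·q_1 = (-3.0000, 0.0000, -3.0000).
‖u_2‖ = 4.2426, so q_2 = (-0.7071, 0.0000, -0.7071).
q_1·c_3 = 0.0000·1 + (-1.0000)·2 + 0.0000·3 = -2.0000; q_2·c_3 = (-0.7071)·1 + 0.0000·2 + (-0.7071)·3 = -2.8284.
u_3 = c_3 + 2.0000·q_1 + 2.8284·q_2 = (-1.0000, 0.0000, 1.0000).
‖u_3‖ = 1.4142, so q_3 = (-0.7071, 0.0000, 0.7071).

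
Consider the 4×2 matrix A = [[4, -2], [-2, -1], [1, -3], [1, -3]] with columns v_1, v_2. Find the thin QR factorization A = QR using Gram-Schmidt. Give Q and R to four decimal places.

Q = [[0.8528, 0.0448], [-0.4264, -0.5155], [0.2132, -0.6051], [0.2132, -0.6051]], R = [[4.6904, -2.5584], [0.0000, 4.0564]]

q_1 = v_1/‖v_1‖ = (4, -2, 1, 1)/4.6904 = (0.8528, -0.4264, 0.2132, 0.2132).
r_{12} = q_1·v_2 = -2.5584.
u_2 = v_2 + 2.5584·q_1 = (0.1818, -2.0909, -2.4545, -2.4545).
‖u_2‖ = 4.0564, so q_2 = (0.0448, -0.5155, -0.6051, -0.6051).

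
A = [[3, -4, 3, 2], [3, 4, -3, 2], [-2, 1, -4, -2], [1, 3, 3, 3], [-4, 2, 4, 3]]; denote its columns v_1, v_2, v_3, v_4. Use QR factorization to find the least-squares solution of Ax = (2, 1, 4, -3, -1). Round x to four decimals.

x = (-0.6942, -1.2305, -1.6028, 1.7779)

v_1 = (3, 3, -2, 1, -4); ‖v_1‖ = 6.2450, so e_1 = (0.4804, 0.4804, -0.3203, 0.1601, -0.6405).
e_1·v_2 = 0.4804·(-4) + 0.4804·4 + (-0.3203)·1 + 0.1601·3 + (-0.6405)·2 = -1.1209.
u_2 = v_2 + 1.1209·e_1 = (-3.4615, 4.5385, 0.6410, 3.1795, 1.2821).
‖u_2‖ = 6.6891, so e_2 = (-0.5175, 0.6785, 0.0958, 0.4753, 0.1917).
e_1·v_3 = 0.4804·3 + 0.4804·(-3) + (-0.3203)·(-4) + 0.1601·3 + (-0.6405)·4 = -0.8006; e_2·v_3 = (-0.5175)·3 + 0.6785·(-3) + 0.0958·(-4) + 0.4753·3 + 0.1917·4 = -1.7786.
u_3 = v_3 + 0.8006·e_1 + 1.7786·e_2 = (2.4642, -1.4086, -4.0860, 3.9736, 3.8281).
‖u_3‖ = 7.4294, so e_3 = (0.3317, -0.1896, -0.5500, 0.5349, 0.5153).
e_1·v_4 = 0.4804·2 + 0.4804·2 + (-0.3203)·(-2) + 0.1601·3 + (-0.6405)·3 = 1.1209; e_2·v_4 = (-0.5175)·2 + 0.6785·2 + 0.0958·(-2) + 0.4753·3 + 0.1917·3 = 2.1313; e_3·v_4 = 0.3317·2 + (-0.1896)·2 + (-0.5500)·(-2) + 0.5349·3 + 0.5153·3 = 4.5345.
u_4 = v_4 − 1.1209·e_1 − 2.1313·e_2 − 4.5345·e_3 = (1.0605, 0.8752, 0.6486, -0.6178, 0.9730).
‖u_4‖ = 1.9078, so e_4 = (0.5559, 0.4588, 0.3400, -0.3239, 0.5100).
Qᵀb = (0.3203, -1.5908, -3.8460, 3.3918).
Back-substitute: x_4 = 3.3918/1.9078 = 1.7779.
x_3 = (-3.8460 − 4.5345·1.7779)/7.4294 = -1.6028.
x_2 = (-1.5908 + 1.7786·(-1.6028) − 2.1313·1.7779)/6.6891 = -1.2305.
x_1 = (0.3203 + 1.1209·(-1.2305) + 0.8006·(-1.6028) − 1.1209·1.7779)/6.2450 = -0.6942.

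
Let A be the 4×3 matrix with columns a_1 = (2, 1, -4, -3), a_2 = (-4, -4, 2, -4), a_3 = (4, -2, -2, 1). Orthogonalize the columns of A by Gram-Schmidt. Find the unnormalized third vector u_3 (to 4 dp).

u_3 = (2.3583, -3.3449, -0.2888, 0.8422)

a_1 = (2, 1, -4, -3); ‖a_1‖ = 5.4772, so q_1 = (0.3651, 0.1826, -0.7303, -0.5477).
q_1·a_2 = 0.3651·(-4) + 0.1826·(-4) + (-0.7303)·2 + (-0.5477)·(-4) = -1.4606.
u_2 = a_2 + 1.4606·q_1 = (-3.4667, -3.7333, 0.9333, -4.8000).
‖u_2‖ = 7.0616, so q_2 = (-0.4909, -0.5287, 0.1322, -0.6797).
q_1·a_3 = 0.3651·4 + 0.1826·(-2) + (-0.7303)·(-2) + (-0.5477)·1 = 2.0083; q_2·a_3 = (-0.4909)·4 + (-0.5287)·(-2) + 0.1322·(-2) + (-0.6797)·1 = -1.8504.
u_3 = a_3 − 2.0083·q_1 + 1.8504·q_2 = (2.3583, -3.3449, -0.2888, 0.8422).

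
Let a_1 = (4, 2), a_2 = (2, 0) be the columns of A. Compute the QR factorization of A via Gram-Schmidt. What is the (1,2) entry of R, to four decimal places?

e_1 = a_1/‖a_1‖ = (4, 2)/4.4721 = (0.8944, 0.4472).
r_{12} = e_1·a_2 = 1.7889.

r_{12} = 1.7889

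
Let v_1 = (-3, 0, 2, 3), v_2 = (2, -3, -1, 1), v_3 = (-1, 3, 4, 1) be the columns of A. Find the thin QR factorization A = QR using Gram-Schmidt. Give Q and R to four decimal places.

v_1 = (-3, 0, 2, 3); ‖v_1‖ = 4.6904, so q_1 = (-0.6396, 0.0000, 0.4264, 0.6396).
q_1·v_2 = (-0.6396)·2 + 0.0000·(-3) + 0.4264·(-1) + 0.6396·1 = -1.0660.
u_2 = v_2 + 1.0660·q_1 = (1.3182, -3.0000, -0.5455, 1.6818).
‖u_2‖ = 3.7234, so q_2 = (0.3540, -0.8057, -0.1465, 0.4517).
q_1·v_3 = (-0.6396)·(-1) + 0.0000·3 + 0.4264·4 + 0.6396·1 = 2.9848; q_2·v_3 = 0.3540·(-1) + (-0.8057)·3 + (-0.1465)·4 + 0.4517·1 = -2.9055.
u_3 = v_3 − 2.9848·q_1 + 2.9055·q_2 = (1.9377, 0.6590, 2.3016, 0.4033).
‖u_3‖ = 3.1063, so q_3 = (0.6238, 0.2122, 0.7410, 0.1298).

Q = [[-0.6396, 0.3540, 0.6238], [0.0000, -0.8057, 0.2122], [0.4264, -0.1465, 0.7410], [0.6396, 0.4517, 0.1298]], R = [[4.6904, -1.0660, 2.9848], [0.0000, 3.7234, -2.9055], [0.0000, 0.0000, 3.1063]]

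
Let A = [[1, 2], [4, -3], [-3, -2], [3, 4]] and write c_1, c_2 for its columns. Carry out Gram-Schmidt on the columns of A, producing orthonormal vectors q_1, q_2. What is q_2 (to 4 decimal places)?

c_1 = (1, 4, -3, 3); ‖c_1‖ = 5.9161, so q_1 = (0.1690, 0.6761, -0.5071, 0.5071).
q_1·c_2 = 0.1690·2 + 0.6761·(-3) + (-0.5071)·(-2) + 0.5071·4 = 1.3522.
u_2 = c_2 − 1.3522·q_1 = (1.7714, -3.9143, -1.3143, 3.3143).
‖u_2‖ = 5.5831, so q_2 = (0.3173, -0.7011, -0.2354, 0.5936).

q_2 = (0.3173, -0.7011, -0.2354, 0.5936)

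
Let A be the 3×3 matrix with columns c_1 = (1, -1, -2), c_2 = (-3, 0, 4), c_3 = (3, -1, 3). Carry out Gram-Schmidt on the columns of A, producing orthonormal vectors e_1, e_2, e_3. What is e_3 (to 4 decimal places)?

c_1 = (1, -1, -2); ‖c_1‖ = 2.4495, so e_1 = (0.4082, -0.4082, -0.8165).
e_1·c_2 = 0.4082·(-3) + (-0.4082)·0 + (-0.8165)·4 = -4.4907.
u_2 = c_2 + 4.4907·e_1 = (-1.1667, -1.8333, 0.3333).
‖u_2‖ = 2.1985, so e_2 = (-0.5307, -0.8339, 0.1516).
e_1·c_3 = 0.4082·3 + (-0.4082)·(-1) + (-0.8165)·3 = -0.8165; e_2·c_3 = (-0.5307)·3 + (-0.8339)·(-1) + 0.1516·3 = -0.3032.
u_3 = c_3 + 0.8165·e_1 + 0.3032·e_2 = (3.1724, -1.5862, 2.3793).
‖u_3‖ = 4.2710, so e_3 = (0.7428, -0.3714, 0.5571).

e_3 = (0.7428, -0.3714, 0.5571)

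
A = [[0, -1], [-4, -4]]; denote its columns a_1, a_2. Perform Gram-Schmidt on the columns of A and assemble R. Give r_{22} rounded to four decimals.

r_{22} = 1.0000

e_1 = a_1/‖a_1‖ = (0, -4)/4.0000 = (0.0000, -1.0000).
r_{12} = e_1·a_2 = 4.0000.
u_2 = a_2 − 4.0000·e_1 = (-1.0000, 0.0000).
r_{22} = ‖u_2‖ = 1.0000.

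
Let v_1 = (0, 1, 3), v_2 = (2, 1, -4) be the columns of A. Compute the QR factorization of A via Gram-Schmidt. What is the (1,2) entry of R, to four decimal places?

v_1 = (0, 1, 3); ‖v_1‖ = 3.1623, so e_1 = (0.0000, 0.3162, 0.9487).
r_{12} = e_1·v_2 = -3.4785.

r_{12} = -3.4785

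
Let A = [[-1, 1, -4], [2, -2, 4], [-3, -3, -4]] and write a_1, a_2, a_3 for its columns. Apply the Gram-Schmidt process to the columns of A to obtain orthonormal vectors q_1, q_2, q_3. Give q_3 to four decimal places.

q_1 = a_1/‖a_1‖ = (-1, 2, -3)/3.7417 = (-0.2673, 0.5345, -0.8018).
r_{12} = q_1·a_2 = 1.0690.
u_2 = a_2 − 1.0690·q_1 = (1.2857, -2.5714, -2.1429).
‖u_2‖ = 3.5857, so q_2 = (0.3586, -0.7171, -0.5976).
r_{13} = q_1·a_3 = 6.4143; r_{23} = q_2·a_3 = -1.9124.
u_3 = a_3 − 6.4143·q_1 + 1.9124·q_2 = (-1.6000, -0.8000, 0.0000).
‖u_3‖ = 1.7889, so q_3 = (-0.8944, -0.4472, 0.0000).

q_3 = (-0.8944, -0.4472, 0.0000)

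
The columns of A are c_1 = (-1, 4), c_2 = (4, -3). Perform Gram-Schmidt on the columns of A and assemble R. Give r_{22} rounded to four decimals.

r_{22} = 3.1530

c_1 = (-1, 4); ‖c_1‖ = 4.1231, so e_1 = (-0.2425, 0.9701).
e_1·c_2 = (-0.2425)·4 + 0.9701·(-3) = -3.8806.
u_2 = c_2 + 3.8806·e_1 = (3.0588, 0.7647).
r_{22} = ‖u_2‖ = 3.1530.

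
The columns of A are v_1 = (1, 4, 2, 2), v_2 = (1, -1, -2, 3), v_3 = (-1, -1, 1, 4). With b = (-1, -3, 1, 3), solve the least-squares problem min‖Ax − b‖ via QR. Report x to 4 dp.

v_1 = (1, 4, 2, 2); ‖v_1‖ = 5.0000, so e_1 = (0.2000, 0.8000, 0.4000, 0.4000).
e_1·v_2 = 0.2000·1 + 0.8000·(-1) + 0.4000·(-2) + 0.4000·3 = -0.2000.
u_2 = v_2 + 0.2000·e_1 = (1.0400, -0.8400, -1.9200, 3.0800).
‖u_2‖ = 3.8678, so e_2 = (0.2689, -0.2172, -0.4964, 0.7963).
e_1·v_3 = 0.2000·(-1) + 0.8000·(-1) + 0.4000·1 + 0.4000·4 = 1.0000; e_2·v_3 = 0.2689·(-1) + (-0.2172)·(-1) + (-0.4964)·1 + 0.7963·4 = 2.6371.
u_3 = v_3 − 1.0000·e_1 − 2.6371·e_2 = (-1.9091, -1.2273, 1.9091, 1.5000).
‖u_3‖ = 3.3235, so e_3 = (-0.5744, -0.3693, 0.5744, 0.4513).
Qᵀb = (-1.0000, 2.2752, 3.6107).
Back-substitute: x_3 = 3.6107/3.3235 = 1.0864.
x_2 = (2.2752 − 2.6371·1.0864)/3.8678 = -0.1525.
x_1 = (-1.0000 + 0.2000·(-0.1525) − 1.0000·1.0864)/5.0000 = -0.4234.

x = (-0.4234, -0.1525, 1.0864)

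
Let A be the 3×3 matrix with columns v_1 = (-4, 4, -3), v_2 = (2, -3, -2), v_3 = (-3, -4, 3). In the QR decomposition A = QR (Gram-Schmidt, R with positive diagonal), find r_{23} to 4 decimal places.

r_{23} = -1.2699

v_1 = (-4, 4, -3); ‖v_1‖ = 6.4031, so q_1 = (-0.6247, 0.6247, -0.4685).
q_1·v_2 = (-0.6247)·2 + 0.6247·(-3) + (-0.4685)·(-2) = -2.1864.
u_2 = v_2 + 2.1864·q_1 = (0.6341, -1.6341, -3.0244).
‖u_2‖ = 3.4956, so q_2 = (0.1814, -0.4675, -0.8652).
r_{23} = q_2·v_3 = -1.2699.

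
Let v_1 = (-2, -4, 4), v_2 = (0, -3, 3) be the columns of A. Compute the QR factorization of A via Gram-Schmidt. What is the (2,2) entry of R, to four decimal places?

q_1 = v_1/‖v_1‖ = (-2, -4, 4)/6.0000 = (-0.3333, -0.6667, 0.6667).
r_{12} = q_1·v_2 = 4.0000.
u_2 = v_2 − 4.0000·q_1 = (1.3333, -0.3333, 0.3333).
r_{22} = ‖u_2‖ = 1.4142.

r_{22} = 1.4142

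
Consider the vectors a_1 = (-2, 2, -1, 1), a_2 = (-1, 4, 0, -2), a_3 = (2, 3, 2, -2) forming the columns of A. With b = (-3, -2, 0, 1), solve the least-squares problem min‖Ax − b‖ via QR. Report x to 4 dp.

x = (-0.0854, 0.2683, -0.8537)

a_1 = (-2, 2, -1, 1); ‖a_1‖ = 3.1623, so q_1 = (-0.6325, 0.6325, -0.3162, 0.3162).
q_1·a_2 = (-0.6325)·(-1) + 0.6325·4 + (-0.3162)·0 + 0.3162·(-2) = 2.5298.
u_2 = a_2 − 2.5298·q_1 = (0.6000, 2.4000, 0.8000, -2.8000).
‖u_2‖ = 3.8210, so q_2 = (0.1570, 0.6281, 0.2094, -0.7328).
q_1·a_3 = (-0.6325)·2 + 0.6325·3 + (-0.3162)·2 + 0.3162·(-2) = -0.6325; q_2·a_3 = 0.1570·2 + 0.6281·3 + 0.2094·2 + (-0.7328)·(-2) = 4.0827.
u_3 = a_3 + 0.6325·q_1 − 4.0827·q_2 = (0.9589, 0.8356, 0.9452, 1.1918).
‖u_3‖ = 1.9828, so q_3 = (0.4836, 0.4214, 0.4767, 0.6011).
Qᵀb = (0.9487, -2.4601, -1.6926).
Back-substitute: x_3 = -1.6926/1.9828 = -0.8537.
x_2 = (-2.4601 − 4.0827·(-0.8537))/3.8210 = 0.2683.
x_1 = (0.9487 − 2.5298·0.2683 + 0.6325·(-0.8537))/3.1623 = -0.0854.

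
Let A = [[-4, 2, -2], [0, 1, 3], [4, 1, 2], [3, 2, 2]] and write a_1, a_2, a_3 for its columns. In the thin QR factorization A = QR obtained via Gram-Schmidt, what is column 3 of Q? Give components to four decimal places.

q_1 = a_1/‖a_1‖ = (-4, 0, 4, 3)/6.4031 = (-0.6247, 0.0000, 0.6247, 0.4685).
r_{12} = q_1·a_2 = 0.3123.
u_2 = a_2 − 0.3123·q_1 = (2.1951, 1.0000, 0.8049, 1.8537).
‖u_2‖ = 3.1468, so q_2 = (0.6976, 0.3178, 0.2558, 0.5891).
r_{13} = q_1·a_3 = 3.4358; r_{23} = q_2·a_3 = 1.2479.
u_3 = a_3 − 3.4358·q_1 − 1.2479·q_2 = (-0.7241, 2.6034, -0.4655, -0.3448).
‖u_3‖ = 2.7637, so q_3 = (-0.2620, 0.9420, -0.1684, -0.1248).

q_3 = (-0.2620, 0.9420, -0.1684, -0.1248)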